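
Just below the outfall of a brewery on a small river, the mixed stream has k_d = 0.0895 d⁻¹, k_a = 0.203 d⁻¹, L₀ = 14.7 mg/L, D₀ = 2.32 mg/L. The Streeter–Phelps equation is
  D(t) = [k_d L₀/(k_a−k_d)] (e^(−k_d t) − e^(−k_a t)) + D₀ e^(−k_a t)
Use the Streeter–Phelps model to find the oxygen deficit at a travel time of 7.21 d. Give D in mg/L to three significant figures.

k_d L₀/(k_a−k_d) = 0.0895×14.7/(0.203−0.0895) = 1.316/0.1135 = 11.59 mg/L.
e^(−k_d t) = e^(−0.0895×7.210) = 0.5245; e^(−k_a t) = e^(−0.203×7.210) = 0.2314.
D = 11.59 × (0.5245 − 0.2314) + 2.32 × 0.2314 = 3.398 + 0.5368 = 3.934 mg/L.

D ≈ 3.93 mg/L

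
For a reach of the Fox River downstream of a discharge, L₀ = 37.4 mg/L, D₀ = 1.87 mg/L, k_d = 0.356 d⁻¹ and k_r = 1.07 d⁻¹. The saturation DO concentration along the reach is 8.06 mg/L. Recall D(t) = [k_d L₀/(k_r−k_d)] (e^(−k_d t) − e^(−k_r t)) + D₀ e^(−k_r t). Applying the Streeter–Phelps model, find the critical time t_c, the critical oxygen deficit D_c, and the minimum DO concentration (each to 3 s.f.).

t_c ≈ 1.39 d; D_c ≈ 7.58 mg/L; min DO ≈ 0.483 mg/L

At the critical point dD/dt = 0, so k_d L₀ e^(−k_d t) = k_r D. Substituting D(t) from the Streeter–Phelps equation and solving for t gives
t_c = ln[(k_r/k_d)(1 − D₀(k_r−k_d)/(k_d L₀))] / (k_r−k_d).
Here k_r−k_d = 0.7140 d⁻¹ and 1 − D₀(k_r−k_d)/(k_d L₀) = 1 − 1.87×0.7140/(0.356×37.4) = 0.8997, so
t_c = ln(3.006 × 0.8997) / 0.7140 = 0.9948 / 0.7140 = 1.393 d.
D_c = (k_d/k_r) L₀ e^(−k_d t_c) = (0.356/1.07) × 37.4 × e^(−0.356×1.393) = 0.3327 × 37.4 × 0.6090 = 7.577 mg/L.
Minimum DO = C_s − D_c = 8.06 − 7.577 = 0.4826 mg/L.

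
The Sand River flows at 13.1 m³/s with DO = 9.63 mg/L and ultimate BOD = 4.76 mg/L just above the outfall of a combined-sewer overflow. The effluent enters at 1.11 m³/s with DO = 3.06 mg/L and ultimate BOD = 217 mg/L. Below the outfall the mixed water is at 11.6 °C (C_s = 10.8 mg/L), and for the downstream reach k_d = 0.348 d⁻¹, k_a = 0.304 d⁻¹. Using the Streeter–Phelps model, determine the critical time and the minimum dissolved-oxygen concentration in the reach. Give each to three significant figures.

Mixed DO = (13.1×9.63 + 1.11×3.06)/(13.1+1.11) = 129.5/14.21 = 9.117 mg/L.
Mixed L₀ = (13.1×4.76 + 1.11×217)/(14.21) = 303.2/14.21 = 21.34 mg/L.
Initial deficit D₀ = C_s − DO₀ = 10.8 − 9.117 = 1.683 mg/L.
t_c = (1/-0.04400) ln[(0.304/0.348)(1 − 1.683×-0.04400/(0.348×21.34))] = -22.73 × ln(0.8823) = 2.847 d.
D_c = (0.348/0.304) × 21.34 × e^(−0.348×2.847) = 1.145 × 21.34 × 0.3713 = 9.071 mg/L.
Minimum DO = 10.8 − 9.071 = 1.729 mg/L.

t_c ≈ 2.85 d; minimum DO ≈ 1.73 mg/L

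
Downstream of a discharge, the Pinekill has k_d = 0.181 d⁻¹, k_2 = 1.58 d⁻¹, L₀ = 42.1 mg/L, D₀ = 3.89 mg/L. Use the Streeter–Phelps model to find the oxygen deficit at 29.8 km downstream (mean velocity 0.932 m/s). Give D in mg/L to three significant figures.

D ≈ 4.23 mg/L

Travel time t = x/v = 29.8 km / (0.932 m/s) = 29800 m / 0.932 m/s = 31970 s = 0.3701 d.
k_d L₀/(k_2−k_d) = 0.181×42.1/(1.58−0.181) = 7.620/1.399 = 5.447 mg/L.
e^(−k_d t) = e^(−0.181×0.3701) = 0.9352; e^(−k_2 t) = e^(−1.58×0.3701) = 0.5573.
D = 5.447 × (0.9352 − 0.5573) + 3.89 × 0.5573 = 2.059 + 2.168 = 4.226 mg/L.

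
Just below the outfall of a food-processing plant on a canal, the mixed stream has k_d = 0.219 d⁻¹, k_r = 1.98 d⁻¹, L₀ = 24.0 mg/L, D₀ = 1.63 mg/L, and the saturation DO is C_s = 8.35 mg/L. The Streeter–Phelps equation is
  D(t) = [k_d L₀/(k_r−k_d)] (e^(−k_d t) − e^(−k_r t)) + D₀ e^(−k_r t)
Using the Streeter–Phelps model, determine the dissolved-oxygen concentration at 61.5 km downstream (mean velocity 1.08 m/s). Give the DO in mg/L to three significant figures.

Travel time t = x/v = 61.5 km / (1.08 m/s) = 61500 m / 1.08 m/s = 56940 s = 0.6591 d.
k_d L₀/(k_r−k_d) = 0.219×24.0/(1.98−0.219) = 5.256/1.761 = 2.985 mg/L.
e^(−k_d t) = e^(−0.219×0.6591) = 0.8656; e^(−k_r t) = e^(−1.98×0.6591) = 0.2712.
D = 2.985 × (0.8656 − 0.2712) + 1.63 × 0.2712 = 1.774 + 0.4420 = 2.216 mg/L.
DO = C_s − D = 8.35 − 2.216 = 6.134 mg/L.

DO ≈ 6.13 mg/L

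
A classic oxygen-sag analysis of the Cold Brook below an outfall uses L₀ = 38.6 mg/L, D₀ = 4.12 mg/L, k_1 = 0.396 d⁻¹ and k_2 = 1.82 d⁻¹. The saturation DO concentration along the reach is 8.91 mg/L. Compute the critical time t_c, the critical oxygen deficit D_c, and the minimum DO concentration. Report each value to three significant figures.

t_c ≈ 0.731 d; D_c ≈ 6.29 mg/L; min DO ≈ 2.62 mg/L

At the critical point dD/dt = 0, so k_1 L₀ e^(−k_1 t) = k_2 D. Substituting D(t) from the Streeter–Phelps equation and solving for t gives
t_c = ln[(k_2/k_1)(1 − D₀(k_2−k_1)/(k_1 L₀))] / (k_2−k_1).
Here k_2−k_1 = 1.424 d⁻¹ and 1 − D₀(k_2−k_1)/(k_1 L₀) = 1 − 4.12×1.424/(0.396×38.6) = 0.6162, so
t_c = ln(4.596 × 0.6162) / 1.424 = 1.041 / 1.424 = 0.7310 d.
L(t_c) = L₀ e^(−k_1 t_c) = 38.6 × 0.7487 = 28.90 mg/L, and at the critical point k_2 D_c = k_1 L, so D_c = (0.396/1.82) × 28.90 = 6.288 mg/L.
Minimum DO = C_s − D_c = 8.91 − 6.288 = 2.622 mg/L.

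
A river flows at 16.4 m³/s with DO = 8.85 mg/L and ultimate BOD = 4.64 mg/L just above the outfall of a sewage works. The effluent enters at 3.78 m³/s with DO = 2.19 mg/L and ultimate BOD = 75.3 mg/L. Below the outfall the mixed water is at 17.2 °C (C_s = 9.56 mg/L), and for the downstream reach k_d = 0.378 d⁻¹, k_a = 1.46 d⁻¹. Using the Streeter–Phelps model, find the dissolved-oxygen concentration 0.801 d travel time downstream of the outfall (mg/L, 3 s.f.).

DO ≈ 6.28 mg/L

Mixed DO = (16.4×8.85 + 3.78×2.19)/(16.4+3.78) = 153.4/20.18 = 7.602 mg/L.
Mixed L₀ = (16.4×4.64 + 3.78×75.3)/(20.18) = 360.7/20.18 = 17.88 mg/L.
Initial deficit D₀ = C_s − DO₀ = 9.56 − 7.602 = 1.958 mg/L.
D(0.801) = [0.378×17.88/(1.46−0.378)](e^(−0.378×0.801) − e^(−1.46×0.801)) + 1.958 e^(−1.46×0.801)
= 6.245 × (0.7388 − 0.3105) + 1.958 × 0.3105 = 3.282 mg/L.
DO = 9.56 − 3.282 = 6.278 mg/L.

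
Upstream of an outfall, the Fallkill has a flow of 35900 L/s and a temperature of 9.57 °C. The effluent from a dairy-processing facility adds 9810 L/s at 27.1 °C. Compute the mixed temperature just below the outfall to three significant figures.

Flow-weighted mixing: C = (Q_r C_r + Q_w C_w)/(Q_r + Q_w)
= (35900×9.57 + 9810×27.1)/(35900 + 9810) = 609400/45710 = 13.33 °C.

13.3 °C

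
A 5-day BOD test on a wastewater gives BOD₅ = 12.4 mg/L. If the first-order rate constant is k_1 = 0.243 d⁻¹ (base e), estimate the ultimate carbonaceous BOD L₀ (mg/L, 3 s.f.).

L₀ ≈ 17.6 mg/L

BOD₅ = L₀(1 − e^(−5k_1)) ⇒ L₀ = BOD₅ / (1 − e^(−5×0.243))
= 12.4 / (1 − 0.2967) = 12.4 / 0.7033 = 17.63 mg/L.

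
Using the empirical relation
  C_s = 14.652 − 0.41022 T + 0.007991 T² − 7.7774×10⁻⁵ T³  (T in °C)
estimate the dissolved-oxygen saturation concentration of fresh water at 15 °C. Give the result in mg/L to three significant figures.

C_s = 14.652 − 0.41022×15 + 0.007991×15² − 7.7774×10⁻⁵×15³ = 10.03 mg/L.

C_s ≈ 10.0 mg/L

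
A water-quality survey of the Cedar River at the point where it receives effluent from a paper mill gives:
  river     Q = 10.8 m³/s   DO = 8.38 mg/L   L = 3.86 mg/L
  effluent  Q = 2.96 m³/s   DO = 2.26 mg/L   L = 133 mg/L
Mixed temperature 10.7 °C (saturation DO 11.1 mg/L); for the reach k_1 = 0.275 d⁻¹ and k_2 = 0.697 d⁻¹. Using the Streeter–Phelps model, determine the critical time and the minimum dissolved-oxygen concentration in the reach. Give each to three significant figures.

Mixed DO = (10.8×8.38 + 2.96×2.26)/(10.8+2.96) = 97.19/13.76 = 7.063 mg/L.
Mixed L₀ = (10.8×3.86 + 2.96×133)/(13.76) = 435.4/13.76 = 31.64 mg/L.
Initial deficit D₀ = C_s − DO₀ = 11.1 − 7.063 = 4.037 mg/L.
t_c = (1/0.4220) ln[(0.697/0.275)(1 − 4.037×0.4220/(0.275×31.64))] = 2.370 × ln(2.038) = 1.688 d.
D_c = (0.275/0.697) × 31.64 × e^(−0.275×1.688) = 0.3945 × 31.64 × 0.6287 = 7.849 mg/L.
Minimum DO = 11.1 − 7.849 = 3.251 mg/L.

t_c ≈ 1.69 d; minimum DO ≈ 3.25 mg/L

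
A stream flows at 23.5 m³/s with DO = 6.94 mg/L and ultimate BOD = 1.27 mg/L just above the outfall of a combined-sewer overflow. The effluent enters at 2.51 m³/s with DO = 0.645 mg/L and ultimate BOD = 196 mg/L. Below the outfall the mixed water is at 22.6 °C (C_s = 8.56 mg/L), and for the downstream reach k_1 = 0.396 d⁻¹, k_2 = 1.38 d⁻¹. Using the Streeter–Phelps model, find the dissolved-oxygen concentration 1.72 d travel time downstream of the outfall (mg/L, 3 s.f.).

Mixed DO = (23.5×6.94 + 2.51×0.645)/(23.5+2.51) = 164.7/26.01 = 6.333 mg/L.
Mixed L₀ = (23.5×1.27 + 2.51×196)/(26.01) = 521.8/26.01 = 20.06 mg/L.
Initial deficit D₀ = C_s − DO₀ = 8.56 − 6.333 = 2.227 mg/L.
D(1.72) = [0.396×20.06/(1.38−0.396)](e^(−0.396×1.72) − e^(−1.38×1.72)) + 2.227 e^(−1.38×1.72)
= 8.074 × (0.5060 − 0.09314) + 2.227 × 0.09314 = 3.541 mg/L.
DO = 8.56 − 3.541 = 5.019 mg/L.

DO ≈ 5.02 mg/L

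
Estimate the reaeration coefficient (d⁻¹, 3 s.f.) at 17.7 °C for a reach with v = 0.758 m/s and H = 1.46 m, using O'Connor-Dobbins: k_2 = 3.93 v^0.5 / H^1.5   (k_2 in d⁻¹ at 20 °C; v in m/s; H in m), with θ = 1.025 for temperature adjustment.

k_2(20) = 3.93 × 0.758^0.5 / 1.46^1.5 = 3.93 × 0.8706 / 1.764 = 1.940 d⁻¹.
k_2(17.7) = 1.940 × 1.025^(17.7−20) = 1.940 × 0.9448 = 1.832 d⁻¹.

k_2 ≈ 1.83 d⁻¹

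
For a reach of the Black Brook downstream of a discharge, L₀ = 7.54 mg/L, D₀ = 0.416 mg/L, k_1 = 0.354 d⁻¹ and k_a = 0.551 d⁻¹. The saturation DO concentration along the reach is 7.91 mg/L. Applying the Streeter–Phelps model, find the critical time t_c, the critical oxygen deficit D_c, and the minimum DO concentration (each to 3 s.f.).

t_c ≈ 2.09 d; D_c ≈ 2.31 mg/L; min DO ≈ 5.60 mg/L

With k_a/k_1 = 1.556 and 1 − D₀(k_a−k_1)/(k_1 L₀) = 0.9693,
t_c = ln(1.556 × 0.9693) / (0.551 − 0.354) = ln(1.509) / 0.1970 = 0.4113/0.1970 = 2.088 d.
L(t_c) = L₀ e^(−k_1 t_c) = 7.54 × 0.4776 = 3.601 mg/L, and at the critical point k_a D_c = k_1 L, so D_c = (0.354/0.551) × 3.601 = 2.314 mg/L.
Minimum DO = C_s − D_c = 7.91 − 2.314 = 5.596 mg/L.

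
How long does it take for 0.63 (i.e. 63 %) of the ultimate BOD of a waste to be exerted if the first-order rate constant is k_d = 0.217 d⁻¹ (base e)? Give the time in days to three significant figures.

y/L₀ = 1 − e^(−k_d t) = 0.63 ⇒ e^(−k_d t) = 0.370
t = −ln(0.370) / 0.217 = 0.9943 / 0.217 = 4.582 d.

t ≈ 4.58 d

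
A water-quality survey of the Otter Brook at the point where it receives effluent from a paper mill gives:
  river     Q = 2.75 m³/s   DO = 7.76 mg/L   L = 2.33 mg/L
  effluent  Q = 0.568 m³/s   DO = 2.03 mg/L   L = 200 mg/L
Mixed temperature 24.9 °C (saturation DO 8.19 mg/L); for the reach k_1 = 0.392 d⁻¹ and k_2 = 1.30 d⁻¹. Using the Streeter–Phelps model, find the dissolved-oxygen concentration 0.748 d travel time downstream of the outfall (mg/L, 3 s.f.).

DO ≈ 1.92 mg/L

Mixed DO = (2.75×7.76 + 0.568×2.03)/(2.75+0.568) = 22.49/3.318 = 6.779 mg/L.
Mixed L₀ = (2.75×2.33 + 0.568×200)/(3.318) = 120.0/3.318 = 36.17 mg/L.
Initial deficit D₀ = C_s − DO₀ = 8.19 − 6.779 = 1.411 mg/L.
D(0.748) = [0.392×36.17/(1.30−0.392)](e^(−0.392×0.748) − e^(−1.30×0.748)) + 1.411 e^(−1.30×0.748)
= 15.61 × (0.7459 − 0.3782) + 1.411 × 0.3782 = 6.275 mg/L.
DO = 8.19 − 6.275 = 1.915 mg/L.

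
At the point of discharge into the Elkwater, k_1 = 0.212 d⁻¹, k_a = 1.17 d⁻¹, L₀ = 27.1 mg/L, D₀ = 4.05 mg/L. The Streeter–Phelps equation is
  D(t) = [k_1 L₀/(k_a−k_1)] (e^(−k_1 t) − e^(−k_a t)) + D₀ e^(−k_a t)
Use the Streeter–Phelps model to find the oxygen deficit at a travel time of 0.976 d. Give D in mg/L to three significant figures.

D ≈ 4.25 mg/L

k_1 L₀/(k_a−k_1) = 0.212×27.1/(1.17−0.212) = 5.745/0.9580 = 5.997 mg/L.
e^(−k_1 t) = e^(−0.212×0.9760) = 0.8131; e^(−k_a t) = e^(−1.17×0.9760) = 0.3192.
D = 5.997 × (0.8131 − 0.3192) + 4.05 × 0.3192 = 2.962 + 1.293 = 4.255 mg/L.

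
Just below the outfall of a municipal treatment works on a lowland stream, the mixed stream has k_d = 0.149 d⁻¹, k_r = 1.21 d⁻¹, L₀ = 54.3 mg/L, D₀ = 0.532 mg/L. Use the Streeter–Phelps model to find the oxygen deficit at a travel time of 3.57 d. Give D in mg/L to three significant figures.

D ≈ 4.39 mg/L

k_d L₀/(k_r−k_d) = 0.149×54.3/(1.21−0.149) = 8.091/1.061 = 7.626 mg/L.
e^(−k_d t) = e^(−0.149×3.570) = 0.5875; e^(−k_r t) = e^(−1.21×3.570) = 0.01330.
D = 7.626 × (0.5875 − 0.01330) + 0.532 × 0.01330 = 4.378 + 0.007078 = 4.385 mg/L.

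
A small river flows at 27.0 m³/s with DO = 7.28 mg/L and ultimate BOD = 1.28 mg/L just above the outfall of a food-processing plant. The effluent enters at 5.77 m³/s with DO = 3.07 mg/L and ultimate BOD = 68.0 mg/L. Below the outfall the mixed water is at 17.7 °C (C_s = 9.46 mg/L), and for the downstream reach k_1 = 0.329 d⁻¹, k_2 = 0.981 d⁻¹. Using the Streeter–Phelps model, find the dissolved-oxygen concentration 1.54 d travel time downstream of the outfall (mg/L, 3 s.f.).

Mixed DO = (27.0×7.28 + 5.77×3.07)/(27.0+5.77) = 214.3/32.77 = 6.539 mg/L.
Mixed L₀ = (27.0×1.28 + 5.77×68.0)/(32.77) = 426.9/32.77 = 13.03 mg/L.
Initial deficit D₀ = C_s − DO₀ = 9.46 − 6.539 = 2.921 mg/L.
D(1.54) = [0.329×13.03/(0.981−0.329)](e^(−0.329×1.54) − e^(−0.981×1.54)) + 2.921 e^(−0.981×1.54)
= 6.574 × (0.6025 − 0.2207) + 2.921 × 0.2207 = 3.154 mg/L.
DO = 9.46 − 3.154 = 6.306 mg/L.

DO ≈ 6.31 mg/L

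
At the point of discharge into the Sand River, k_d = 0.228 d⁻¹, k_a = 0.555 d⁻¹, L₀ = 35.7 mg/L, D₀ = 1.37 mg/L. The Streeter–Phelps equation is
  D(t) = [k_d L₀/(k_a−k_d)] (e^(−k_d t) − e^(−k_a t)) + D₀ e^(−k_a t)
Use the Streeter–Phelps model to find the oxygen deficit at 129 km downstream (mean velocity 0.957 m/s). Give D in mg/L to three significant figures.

D ≈ 7.55 mg/L

Travel time t = x/v = 129 km / (0.957 m/s) = 129000 m / 0.957 m/s = 134800 s = 1.560 d.
k_d L₀/(k_a−k_d) = 0.228×35.7/(0.555−0.228) = 8.140/0.3270 = 24.89 mg/L.
e^(−k_d t) = e^(−0.228×1.560) = 0.7007; e^(−k_a t) = e^(−0.555×1.560) = 0.4207.
D = 24.89 × (0.7007 − 0.4207) + 1.37 × 0.4207 = 6.969 + 0.5763 = 7.546 mg/L.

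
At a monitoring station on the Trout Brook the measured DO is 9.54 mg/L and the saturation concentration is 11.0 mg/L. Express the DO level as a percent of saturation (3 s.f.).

% saturation = C/C_s × 100 = 9.54/11.0 × 100 = 86.7 %.

86.7 % saturation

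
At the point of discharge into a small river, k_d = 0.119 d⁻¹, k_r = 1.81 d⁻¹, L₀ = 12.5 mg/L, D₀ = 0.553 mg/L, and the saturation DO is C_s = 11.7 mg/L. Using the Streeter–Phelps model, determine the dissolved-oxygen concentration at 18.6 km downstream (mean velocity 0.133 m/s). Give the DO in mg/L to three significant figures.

DO ≈ 11.0 mg/L

Travel time t = x/v = 18.6 km / (0.133 m/s) = 18600 m / 0.133 m/s = 139800 s = 1.619 d.
k_d L₀/(k_r−k_d) = 0.119×12.5/(1.81−0.119) = 1.487/1.691 = 0.8797 mg/L.
e^(−k_d t) = e^(−0.119×1.619) = 0.8248; e^(−k_r t) = e^(−1.81×1.619) = 0.05341.
D = 0.8797 × (0.8248 − 0.05341) + 0.553 × 0.05341 = 0.6786 + 0.02954 = 0.7081 mg/L.
DO = C_s − D = 11.7 − 0.7081 = 10.99 mg/L.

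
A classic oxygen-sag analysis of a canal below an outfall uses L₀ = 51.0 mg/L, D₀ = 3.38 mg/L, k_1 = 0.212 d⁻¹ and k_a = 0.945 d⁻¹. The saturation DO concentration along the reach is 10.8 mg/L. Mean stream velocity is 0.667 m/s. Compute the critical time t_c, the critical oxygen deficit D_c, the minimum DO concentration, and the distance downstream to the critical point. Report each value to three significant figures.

t_c ≈ 1.68 d; D_c ≈ 8.01 mg/L; min DO ≈ 2.79 mg/L; x_c ≈ 97.0 km

t_c = [1/(k_a−k_1)] ln[(k_a/k_1)(1 − D₀(k_a−k_1)/(k_1 L₀))]
= [1/(0.945−0.212)] ln[(0.945/0.212)(1 − 3.38×0.7330/(0.212×51.0))]
= (1/0.7330) ln[4.458 × 0.7709] = 1.364 × ln(3.436) = 1.364 × 1.234 = 1.684 d.
D_c = (k_1/k_a) L₀ e^(−k_1 t_c) = (0.212/0.945) × 51.0 × e^(−0.212×1.684) = 0.2243 × 51.0 × 0.6998 = 8.006 mg/L.
Minimum DO = C_s − D_c = 10.8 − 8.006 = 2.794 mg/L.
x_c = v t_c = 0.667 m/s × 1.684 d × 86400 s/d = 97040 m ≈ 97.0 km.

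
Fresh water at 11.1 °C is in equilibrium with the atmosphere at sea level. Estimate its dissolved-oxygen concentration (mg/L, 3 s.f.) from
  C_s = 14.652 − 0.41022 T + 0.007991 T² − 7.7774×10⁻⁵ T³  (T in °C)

C_s = 14.652 − 0.41022×11.1 + 0.007991×11.1² − 7.7774×10⁻⁵×11.1³ = 10.98 mg/L.

C_s ≈ 11.0 mg/L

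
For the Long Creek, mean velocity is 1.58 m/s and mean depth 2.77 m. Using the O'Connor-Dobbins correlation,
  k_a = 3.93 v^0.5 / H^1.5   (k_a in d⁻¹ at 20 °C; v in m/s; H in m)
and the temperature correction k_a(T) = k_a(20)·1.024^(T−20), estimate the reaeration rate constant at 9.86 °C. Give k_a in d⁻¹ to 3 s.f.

k_a ≈ 0.842 d⁻¹

k_a(20) = 3.93 × 1.58^0.5 / 2.77^1.5 = 3.93 × 1.257 / 4.610 = 1.072 d⁻¹.
k_a(9.86) = 1.072 × 1.024^(9.86−20) = 1.072 × 0.7862 = 0.8425 d⁻¹.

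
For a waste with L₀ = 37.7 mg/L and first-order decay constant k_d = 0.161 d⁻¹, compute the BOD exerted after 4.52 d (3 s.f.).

y ≈ 19.5 mg/L

y_t = L₀(1 − e^(−k_d t)) = 37.7 × (1 − e^(−0.161×4.52))
= 37.7 × (1 − 0.4830) = 37.7 × 0.5170 = 19.49 mg/L.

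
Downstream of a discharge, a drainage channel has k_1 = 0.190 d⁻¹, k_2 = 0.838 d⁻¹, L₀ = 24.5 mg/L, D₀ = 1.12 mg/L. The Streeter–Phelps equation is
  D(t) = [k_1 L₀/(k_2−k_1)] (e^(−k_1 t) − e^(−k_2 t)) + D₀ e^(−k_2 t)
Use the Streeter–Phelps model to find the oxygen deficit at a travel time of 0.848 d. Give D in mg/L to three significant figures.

D ≈ 3.14 mg/L

k_1 L₀/(k_2−k_1) = 0.190×24.5/(0.838−0.190) = 4.655/0.6480 = 7.184 mg/L.
e^(−k_1 t) = e^(−0.190×0.8480) = 0.8512; e^(−k_2 t) = e^(−0.838×0.8480) = 0.4913.
D = 7.184 × (0.8512 − 0.4913) + 1.12 × 0.4913 = 2.585 + 0.5503 = 3.135 mg/L.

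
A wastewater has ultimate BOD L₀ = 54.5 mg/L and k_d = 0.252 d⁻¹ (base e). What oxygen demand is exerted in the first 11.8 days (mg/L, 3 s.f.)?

y_t = L₀(1 − e^(−k_d t)) = 54.5 × (1 − e^(−0.252×11.8))
= 54.5 × (1 − 0.05112) = 54.5 × 0.9489 = 51.71 mg/L.

y ≈ 51.7 mg/L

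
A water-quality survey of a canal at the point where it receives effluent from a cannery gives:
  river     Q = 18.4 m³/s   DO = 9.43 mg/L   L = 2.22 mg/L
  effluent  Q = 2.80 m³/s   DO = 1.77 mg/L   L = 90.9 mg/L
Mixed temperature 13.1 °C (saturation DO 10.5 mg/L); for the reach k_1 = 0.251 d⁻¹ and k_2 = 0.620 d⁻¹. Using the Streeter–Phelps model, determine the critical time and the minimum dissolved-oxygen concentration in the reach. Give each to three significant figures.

t_c ≈ 1.78 d; minimum DO ≈ 6.89 mg/L

Mixed DO = (18.4×9.43 + 2.80×1.77)/(18.4+2.80) = 178.5/21.20 = 8.418 mg/L.
Mixed L₀ = (18.4×2.22 + 2.80×90.9)/(21.20) = 295.4/21.20 = 13.93 mg/L.
Initial deficit D₀ = C_s − DO₀ = 10.5 − 8.418 = 2.082 mg/L.
t_c = (1/0.3690) ln[(0.620/0.251)(1 − 2.082×0.3690/(0.251×13.93))] = 2.710 × ln(1.928) = 1.778 d.
D_c = (0.251/0.620) × 13.93 × e^(−0.251×1.778) = 0.4048 × 13.93 × 0.6399 = 3.609 mg/L.
Minimum DO = 10.5 − 3.609 = 6.891 mg/L.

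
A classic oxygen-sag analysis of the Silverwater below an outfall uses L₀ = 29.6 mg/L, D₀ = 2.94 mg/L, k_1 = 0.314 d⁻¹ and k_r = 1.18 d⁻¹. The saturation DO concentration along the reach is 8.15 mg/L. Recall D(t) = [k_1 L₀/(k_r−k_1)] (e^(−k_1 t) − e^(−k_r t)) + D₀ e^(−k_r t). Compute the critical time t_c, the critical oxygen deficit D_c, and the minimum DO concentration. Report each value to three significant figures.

t_c ≈ 1.16 d; D_c ≈ 5.47 mg/L; min DO ≈ 2.68 mg/L

With k_r/k_1 = 3.758 and 1 − D₀(k_r−k_1)/(k_1 L₀) = 0.7261,
t_c = ln(3.758 × 0.7261) / (1.18 − 0.314) = ln(2.729) / 0.8660 = 1.004/0.8660 = 1.159 d.
D_c = (k_1/k_r) L₀ e^(−k_1 t_c) = (0.314/1.18) × 29.6 × e^(−0.314×1.159) = 0.2661 × 29.6 × 0.6949 = 5.474 mg/L.
Minimum DO = C_s − D_c = 8.15 − 5.474 = 2.676 mg/L.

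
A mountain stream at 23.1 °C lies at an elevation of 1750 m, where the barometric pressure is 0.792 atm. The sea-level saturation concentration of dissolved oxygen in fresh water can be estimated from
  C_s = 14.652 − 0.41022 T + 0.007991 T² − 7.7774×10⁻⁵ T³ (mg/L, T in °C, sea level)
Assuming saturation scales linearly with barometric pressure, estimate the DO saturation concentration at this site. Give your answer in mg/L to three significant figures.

C_s ≈ 6.72 mg/L

At sea level: C_s = 14.652 − 0.41022×23.1 + 0.007991×23.1² − 7.7774×10⁻⁵×23.1³ = 8.481 mg/L.
Pressure correction: C_s' = 8.481 × 0.792 = 6.717 mg/L.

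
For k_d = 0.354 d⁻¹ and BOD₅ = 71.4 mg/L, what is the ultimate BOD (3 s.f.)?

L₀ ≈ 86.1 mg/L

BOD₅ = L₀(1 − e^(−5k_d)) ⇒ L₀ = BOD₅ / (1 − e^(−5×0.354))
= 71.4 / (1 − 0.1703) = 71.4 / 0.8297 = 86.06 mg/L.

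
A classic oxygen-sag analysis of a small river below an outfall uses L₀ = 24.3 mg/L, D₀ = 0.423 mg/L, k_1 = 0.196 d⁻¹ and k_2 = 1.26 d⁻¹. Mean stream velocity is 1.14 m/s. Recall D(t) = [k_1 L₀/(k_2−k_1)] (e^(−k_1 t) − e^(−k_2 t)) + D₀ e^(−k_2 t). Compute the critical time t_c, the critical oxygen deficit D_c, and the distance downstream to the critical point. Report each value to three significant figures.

t_c ≈ 1.66 d; D_c ≈ 2.73 mg/L; x_c ≈ 163 km

t_c = [1/(k_2−k_1)] ln[(k_2/k_1)(1 − D₀(k_2−k_1)/(k_1 L₀))]
= [1/(1.26−0.196)] ln[(1.26/0.196)(1 − 0.423×1.064/(0.196×24.3))]
= (1/1.064) ln[6.429 × 0.9055] = 0.9398 × ln(5.821) = 0.9398 × 1.761 = 1.656 d.
L(t_c) = L₀ e^(−k_1 t_c) = 24.3 × 0.7229 = 17.57 mg/L, and at the critical point k_2 D_c = k_1 L, so D_c = (0.196/1.26) × 17.57 = 2.733 mg/L.
x_c = v t_c = 1.14 m/s × 1.656 d × 86400 s/d = 163100 m ≈ 163 km.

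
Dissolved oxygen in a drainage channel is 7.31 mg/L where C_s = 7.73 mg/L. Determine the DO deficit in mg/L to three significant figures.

D ≈ 0.420 mg/L

D = C_s − C = 7.73 − 7.31 = 0.420 mg/L.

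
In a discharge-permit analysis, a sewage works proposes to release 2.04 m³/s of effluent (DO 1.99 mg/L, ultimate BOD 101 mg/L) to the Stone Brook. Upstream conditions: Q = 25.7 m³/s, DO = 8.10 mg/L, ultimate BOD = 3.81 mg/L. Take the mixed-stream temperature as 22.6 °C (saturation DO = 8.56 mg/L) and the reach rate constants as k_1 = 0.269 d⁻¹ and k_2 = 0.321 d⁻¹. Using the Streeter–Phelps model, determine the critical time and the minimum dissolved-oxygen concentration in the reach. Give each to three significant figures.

t_c ≈ 3.09 d; minimum DO ≈ 4.56 mg/L

Mixed DO = (25.7×8.10 + 2.04×1.99)/(25.7+2.04) = 212.2/27.74 = 7.651 mg/L.
Mixed L₀ = (25.7×3.81 + 2.04×101)/(27.74) = 304.0/27.74 = 10.96 mg/L.
Initial deficit D₀ = C_s − DO₀ = 8.56 − 7.651 = 0.9093 mg/L.
t_c = (1/0.05200) ln[(0.321/0.269)(1 − 0.9093×0.05200/(0.269×10.96))] = 19.23 × ln(1.174) = 3.088 d.
D_c = (0.269/0.321) × 10.96 × e^(−0.269×3.088) = 0.8380 × 10.96 × 0.4358 = 4.002 mg/L.
Minimum DO = 8.56 − 4.002 = 4.558 mg/L.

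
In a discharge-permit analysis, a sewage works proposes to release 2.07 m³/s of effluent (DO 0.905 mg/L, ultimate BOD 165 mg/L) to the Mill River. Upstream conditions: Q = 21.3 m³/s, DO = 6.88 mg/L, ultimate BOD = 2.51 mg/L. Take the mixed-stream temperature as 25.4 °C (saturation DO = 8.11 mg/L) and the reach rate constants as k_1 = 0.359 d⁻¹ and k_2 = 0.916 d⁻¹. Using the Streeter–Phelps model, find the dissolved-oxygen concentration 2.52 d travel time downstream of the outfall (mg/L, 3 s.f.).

DO ≈ 4.61 mg/L

Mixed DO = (21.3×6.88 + 2.07×0.905)/(21.3+2.07) = 148.4/23.37 = 6.351 mg/L.
Mixed L₀ = (21.3×2.51 + 2.07×165)/(23.37) = 395.0/23.37 = 16.90 mg/L.
Initial deficit D₀ = C_s − DO₀ = 8.11 − 6.351 = 1.759 mg/L.
D(2.52) = [0.359×16.90/(0.916−0.359)](e^(−0.359×2.52) − e^(−0.916×2.52)) + 1.759 e^(−0.916×2.52)
= 10.89 × (0.4047 − 0.09943) + 1.759 × 0.09943 = 3.500 mg/L.
DO = 8.11 − 3.500 = 4.610 mg/L.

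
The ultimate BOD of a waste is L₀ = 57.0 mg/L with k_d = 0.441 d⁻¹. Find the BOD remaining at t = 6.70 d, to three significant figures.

L ≈ 2.97 mg/L

L_t = L₀ e^(−k_d t) = 57.0 × e^(−0.441×6.70) = 57.0 × 0.05209 = 2.969 mg/L.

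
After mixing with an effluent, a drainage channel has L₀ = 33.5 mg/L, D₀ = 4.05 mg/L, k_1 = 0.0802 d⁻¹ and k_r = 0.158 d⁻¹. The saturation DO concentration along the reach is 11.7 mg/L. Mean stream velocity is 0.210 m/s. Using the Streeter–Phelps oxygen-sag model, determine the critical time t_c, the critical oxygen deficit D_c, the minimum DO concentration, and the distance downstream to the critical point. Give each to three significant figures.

With k_r/k_1 = 1.970 and 1 − D₀(k_r−k_1)/(k_1 L₀) = 0.8827,
t_c = ln(1.970 × 0.8827) / (0.158 − 0.0802) = ln(1.739) / 0.07780 = 0.5533/0.07780 = 7.112 d.
D_c = (k_1/k_r) L₀ e^(−k_1 t_c) = (0.0802/0.158) × 33.5 × e^(−0.0802×7.112) = 0.5076 × 33.5 × 0.5653 = 9.613 mg/L.
Minimum DO = C_s − D_c = 11.7 − 9.613 = 2.087 mg/L.
x_c = v t_c = 0.210 m/s × 7.112 d × 86400 s/d = 129000 m ≈ 129 km.

t_c ≈ 7.11 d; D_c ≈ 9.61 mg/L; min DO ≈ 2.09 mg/L; x_c ≈ 129 km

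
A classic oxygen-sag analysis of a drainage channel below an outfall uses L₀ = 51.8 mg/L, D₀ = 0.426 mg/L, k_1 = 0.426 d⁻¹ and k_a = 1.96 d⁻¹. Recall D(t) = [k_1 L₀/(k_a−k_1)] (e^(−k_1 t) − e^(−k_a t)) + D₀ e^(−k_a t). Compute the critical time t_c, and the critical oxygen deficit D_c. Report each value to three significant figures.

At the critical point dD/dt = 0, so k_1 L₀ e^(−k_1 t) = k_a D. Substituting D(t) from the Streeter–Phelps equation and solving for t gives
t_c = ln[(k_a/k_1)(1 − D₀(k_a−k_1)/(k_1 L₀))] / (k_a−k_1).
Here k_a−k_1 = 1.534 d⁻¹ and 1 − D₀(k_a−k_1)/(k_1 L₀) = 1 − 0.426×1.534/(0.426×51.8) = 0.9704, so
t_c = ln(4.601 × 0.9704) / 1.534 = 1.496 / 1.534 = 0.9754 d.
D_c = (k_1/k_a) L₀ e^(−k_1 t_c) = (0.426/1.96) × 51.8 × e^(−0.426×0.9754) = 0.2173 × 51.8 × 0.6600 = 7.431 mg/L.

t_c ≈ 0.975 d; D_c ≈ 7.43 mg/L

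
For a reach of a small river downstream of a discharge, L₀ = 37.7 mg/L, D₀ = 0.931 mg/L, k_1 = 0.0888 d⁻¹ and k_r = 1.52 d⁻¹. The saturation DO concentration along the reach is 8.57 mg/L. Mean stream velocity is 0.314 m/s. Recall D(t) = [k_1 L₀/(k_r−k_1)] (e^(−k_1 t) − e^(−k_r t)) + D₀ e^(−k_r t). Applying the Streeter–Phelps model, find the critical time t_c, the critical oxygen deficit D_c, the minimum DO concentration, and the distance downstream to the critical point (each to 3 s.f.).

t_c ≈ 1.63 d; D_c ≈ 1.91 mg/L; min DO ≈ 6.66 mg/L; x_c ≈ 44.2 km

t_c = [1/(k_r−k_1)] ln[(k_r/k_1)(1 − D₀(k_r−k_1)/(k_1 L₀))]
= [1/(1.52−0.0888)] ln[(1.52/0.0888)(1 − 0.931×1.431/(0.0888×37.7))]
= (1/1.431) ln[17.12 × 0.6020] = 0.6987 × ln(10.30) = 0.6987 × 2.333 = 1.630 d.
L(t_c) = L₀ e^(−k_1 t_c) = 37.7 × 0.8653 = 32.62 mg/L, and at the critical point k_r D_c = k_1 L, so D_c = (0.0888/1.52) × 32.62 = 1.906 mg/L.
Minimum DO = C_s − D_c = 8.57 − 1.906 = 6.664 mg/L.
x_c = v t_c = 0.314 m/s × 1.630 d × 86400 s/d = 44220 m ≈ 44.2 km.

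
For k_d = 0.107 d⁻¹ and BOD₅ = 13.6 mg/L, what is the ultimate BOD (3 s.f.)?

L₀ ≈ 32.8 mg/L

BOD₅ = L₀(1 − e^(−5k_d)) ⇒ L₀ = BOD₅ / (1 − e^(−5×0.107))
= 13.6 / (1 − 0.5857) = 13.6 / 0.4143 = 32.82 mg/L.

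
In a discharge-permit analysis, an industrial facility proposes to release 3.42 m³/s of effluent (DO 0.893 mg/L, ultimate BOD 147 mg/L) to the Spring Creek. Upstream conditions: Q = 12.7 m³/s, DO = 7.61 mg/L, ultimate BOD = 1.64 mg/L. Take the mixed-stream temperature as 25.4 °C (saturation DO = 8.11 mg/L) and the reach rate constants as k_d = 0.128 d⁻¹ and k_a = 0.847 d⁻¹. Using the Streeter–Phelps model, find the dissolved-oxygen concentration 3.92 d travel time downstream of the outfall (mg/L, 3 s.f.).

DO ≈ 4.75 mg/L

Mixed DO = (12.7×7.61 + 3.42×0.893)/(12.7+3.42) = 99.70/16.12 = 6.185 mg/L.
Mixed L₀ = (12.7×1.64 + 3.42×147)/(16.12) = 523.6/16.12 = 32.48 mg/L.
Initial deficit D₀ = C_s − DO₀ = 8.11 − 6.185 = 1.925 mg/L.
D(3.92) = [0.128×32.48/(0.847−0.128)](e^(−0.128×3.92) − e^(−0.847×3.92)) + 1.925 e^(−0.847×3.92)
= 5.782 × (0.6055 − 0.03614) + 1.925 × 0.03614 = 3.361 mg/L.
DO = 8.11 − 3.361 = 4.749 mg/L.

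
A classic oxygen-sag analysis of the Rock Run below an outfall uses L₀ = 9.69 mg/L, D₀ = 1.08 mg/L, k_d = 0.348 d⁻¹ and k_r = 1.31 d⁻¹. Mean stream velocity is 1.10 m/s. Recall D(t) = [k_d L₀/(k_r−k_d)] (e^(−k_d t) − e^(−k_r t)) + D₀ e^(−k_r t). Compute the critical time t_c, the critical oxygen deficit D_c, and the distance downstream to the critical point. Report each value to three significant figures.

t_c = [1/(k_r−k_d)] ln[(k_r/k_d)(1 − D₀(k_r−k_d)/(k_d L₀))]
= [1/(1.31−0.348)] ln[(1.31/0.348)(1 − 1.08×0.9620/(0.348×9.69))]
= (1/0.9620) ln[3.764 × 0.6919] = 1.040 × ln(2.605) = 1.040 × 0.9573 = 0.9951 d.
D_c = (k_d/k_r) L₀ e^(−k_d t_c) = (0.348/1.31) × 9.69 × e^(−0.348×0.9951) = 0.2656 × 9.69 × 0.7073 = 1.821 mg/L.
x_c = v t_c = 1.10 m/s × 0.9951 d × 86400 s/d = 94570 m ≈ 94.6 km.

t_c ≈ 0.995 d; D_c ≈ 1.82 mg/L; x_c ≈ 94.6 km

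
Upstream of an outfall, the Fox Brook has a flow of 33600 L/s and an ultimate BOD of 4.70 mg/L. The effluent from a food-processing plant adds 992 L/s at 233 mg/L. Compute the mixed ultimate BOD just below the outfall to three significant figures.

Flow-weighted mixing: C = (Q_r C_r + Q_w C_w)/(Q_r + Q_w)
= (33600×4.70 + 992×233)/(33600 + 992) = 389100/34590 = 11.25 mg/L.

11.2 mg/L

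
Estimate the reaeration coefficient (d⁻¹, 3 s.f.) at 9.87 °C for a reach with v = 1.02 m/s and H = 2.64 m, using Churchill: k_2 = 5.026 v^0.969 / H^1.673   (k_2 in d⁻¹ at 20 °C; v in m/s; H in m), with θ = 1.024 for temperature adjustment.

k_2(20) = 5.026 × 1.02^0.969 / 2.64^1.673 = 5.026 × 1.019 / 5.074 = 1.010 d⁻¹.
k_2(9.87) = 1.010 × 1.024^(9.87−20) = 1.010 × 0.7864 = 0.7941 d⁻¹.

k_2 ≈ 0.794 d⁻¹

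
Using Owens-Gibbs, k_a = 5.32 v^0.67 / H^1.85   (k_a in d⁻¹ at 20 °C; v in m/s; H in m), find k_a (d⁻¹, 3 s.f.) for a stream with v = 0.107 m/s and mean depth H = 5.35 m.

k_a ≈ 0.0535 d⁻¹

k_a = 5.32 × 0.107^0.67 / 5.35^1.85 = 5.32 × 0.2237 / 22.26 = 0.05347 d⁻¹.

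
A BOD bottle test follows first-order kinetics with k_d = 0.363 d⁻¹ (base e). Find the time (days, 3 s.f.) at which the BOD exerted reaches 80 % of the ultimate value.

y/L₀ = 1 − e^(−k_d t) = 0.80 ⇒ e^(−k_d t) = 0.200
t = −ln(0.200) / 0.363 = 1.609 / 0.363 = 4.434 d.

t ≈ 4.43 d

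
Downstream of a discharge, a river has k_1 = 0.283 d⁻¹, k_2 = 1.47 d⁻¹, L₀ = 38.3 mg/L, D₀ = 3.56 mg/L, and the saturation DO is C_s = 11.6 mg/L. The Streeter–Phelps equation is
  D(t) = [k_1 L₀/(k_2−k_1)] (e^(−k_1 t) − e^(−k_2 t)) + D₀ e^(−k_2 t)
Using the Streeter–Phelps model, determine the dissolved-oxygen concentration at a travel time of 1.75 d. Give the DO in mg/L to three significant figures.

DO ≈ 6.46 mg/L

k_1 L₀/(k_2−k_1) = 0.283×38.3/(1.47−0.283) = 10.84/1.187 = 9.131 mg/L.
e^(−k_1 t) = e^(−0.283×1.750) = 0.6094; e^(−k_2 t) = e^(−1.47×1.750) = 0.07634.
D = 9.131 × (0.6094 − 0.07634) + 3.56 × 0.07634 = 4.868 + 0.2718 = 5.139 mg/L.
DO = C_s − D = 11.6 − 5.139 = 6.461 mg/L.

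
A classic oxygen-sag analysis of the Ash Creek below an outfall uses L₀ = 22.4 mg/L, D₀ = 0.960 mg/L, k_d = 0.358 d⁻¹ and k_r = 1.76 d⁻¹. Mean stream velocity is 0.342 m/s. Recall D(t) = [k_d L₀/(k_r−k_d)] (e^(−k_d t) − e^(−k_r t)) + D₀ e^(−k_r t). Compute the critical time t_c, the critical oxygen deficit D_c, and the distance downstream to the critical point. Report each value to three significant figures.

t_c = [1/(k_r−k_d)] ln[(k_r/k_d)(1 − D₀(k_r−k_d)/(k_d L₀))]
= [1/(1.76−0.358)] ln[(1.76/0.358)(1 − 0.960×1.402/(0.358×22.4))]
= (1/1.402) ln[4.916 × 0.8322] = 0.7133 × ln(4.091) = 0.7133 × 1.409 = 1.005 d.
L(t_c) = L₀ e^(−k_d t_c) = 22.4 × 0.6979 = 15.63 mg/L, and at the critical point k_r D_c = k_d L, so D_c = (0.358/1.76) × 15.63 = 3.180 mg/L.
x_c = v t_c = 0.342 m/s × 1.005 d × 86400 s/d = 29690 m ≈ 29.7 km.

t_c ≈ 1.00 d; D_c ≈ 3.18 mg/L; x_c ≈ 29.7 km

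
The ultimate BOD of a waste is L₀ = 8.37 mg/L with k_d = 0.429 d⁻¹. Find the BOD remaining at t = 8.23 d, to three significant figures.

L ≈ 0.245 mg/L

L_t = L₀ e^(−k_d t) = 8.37 × e^(−0.429×8.23) = 8.37 × 0.02929 = 0.2451 mg/L.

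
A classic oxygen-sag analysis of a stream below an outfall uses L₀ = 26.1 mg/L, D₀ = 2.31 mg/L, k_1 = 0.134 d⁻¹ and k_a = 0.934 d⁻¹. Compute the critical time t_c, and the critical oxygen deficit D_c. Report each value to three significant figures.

With k_a/k_1 = 6.970 and 1 − D₀(k_a−k_1)/(k_1 L₀) = 0.4716,
t_c = ln(6.970 × 0.4716) / (0.934 − 0.134) = ln(3.287) / 0.8000 = 1.190/0.8000 = 1.488 d.
D_c = (k_1/k_a) L₀ e^(−k_1 t_c) = (0.134/0.934) × 26.1 × e^(−0.134×1.488) = 0.1435 × 26.1 × 0.8193 = 3.068 mg/L.

t_c ≈ 1.49 d; D_c ≈ 3.07 mg/L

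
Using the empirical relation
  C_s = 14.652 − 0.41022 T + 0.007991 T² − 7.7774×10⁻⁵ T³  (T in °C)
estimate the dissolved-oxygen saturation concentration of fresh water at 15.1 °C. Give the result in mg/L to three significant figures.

C_s ≈ 10.0 mg/L

C_s = 14.652 − 0.41022×15.1 + 0.007991×15.1² − 7.7774×10⁻⁵×15.1³ = 10.01 mg/L.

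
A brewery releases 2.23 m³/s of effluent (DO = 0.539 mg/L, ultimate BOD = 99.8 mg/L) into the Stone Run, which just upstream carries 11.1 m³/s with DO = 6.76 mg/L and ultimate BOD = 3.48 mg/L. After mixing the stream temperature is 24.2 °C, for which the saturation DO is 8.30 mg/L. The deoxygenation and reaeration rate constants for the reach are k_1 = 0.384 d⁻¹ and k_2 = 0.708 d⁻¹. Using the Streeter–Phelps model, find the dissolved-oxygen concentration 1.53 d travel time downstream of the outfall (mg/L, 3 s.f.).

DO ≈ 2.38 mg/L

Mixed DO = (11.1×6.76 + 2.23×0.539)/(11.1+2.23) = 76.24/13.33 = 5.719 mg/L.
Mixed L₀ = (11.1×3.48 + 2.23×99.8)/(13.33) = 261.2/13.33 = 19.59 mg/L.
Initial deficit D₀ = C_s − DO₀ = 8.30 − 5.719 = 2.581 mg/L.
D(1.53) = [0.384×19.59/(0.708−0.384)](e^(−0.384×1.53) − e^(−0.708×1.53)) + 2.581 e^(−0.708×1.53)
= 23.22 × (0.5557 − 0.3385) + 2.581 × 0.3385 = 5.918 mg/L.
DO = 8.30 − 5.918 = 2.382 mg/L.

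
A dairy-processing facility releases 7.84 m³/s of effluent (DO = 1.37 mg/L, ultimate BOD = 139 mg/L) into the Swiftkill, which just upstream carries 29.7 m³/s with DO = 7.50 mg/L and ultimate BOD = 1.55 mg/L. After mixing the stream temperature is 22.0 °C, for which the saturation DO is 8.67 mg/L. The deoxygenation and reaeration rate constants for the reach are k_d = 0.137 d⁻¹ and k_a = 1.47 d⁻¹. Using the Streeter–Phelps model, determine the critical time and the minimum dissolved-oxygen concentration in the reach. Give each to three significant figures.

Mixed DO = (29.7×7.50 + 7.84×1.37)/(29.7+7.84) = 233.5/37.54 = 6.220 mg/L.
Mixed L₀ = (29.7×1.55 + 7.84×139)/(37.54) = 1136/37.54 = 30.26 mg/L.
Initial deficit D₀ = C_s − DO₀ = 8.67 − 6.220 = 2.450 mg/L.
t_c = (1/1.333) ln[(1.47/0.137)(1 − 2.450×1.333/(0.137×30.26))] = 0.7502 × ln(2.275) = 0.6167 d.
D_c = (0.137/1.47) × 30.26 × e^(−0.137×0.6167) = 0.09320 × 30.26 × 0.9190 = 2.591 mg/L.
Minimum DO = 8.67 − 2.591 = 6.079 mg/L.

t_c ≈ 0.617 d; minimum DO ≈ 6.08 mg/L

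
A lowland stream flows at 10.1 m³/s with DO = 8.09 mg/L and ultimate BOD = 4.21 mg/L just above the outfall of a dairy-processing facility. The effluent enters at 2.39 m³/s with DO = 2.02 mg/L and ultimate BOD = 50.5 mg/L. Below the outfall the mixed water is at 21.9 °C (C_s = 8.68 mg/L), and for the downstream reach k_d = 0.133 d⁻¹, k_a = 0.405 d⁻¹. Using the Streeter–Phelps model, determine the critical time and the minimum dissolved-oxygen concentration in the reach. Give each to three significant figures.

t_c ≈ 2.92 d; minimum DO ≈ 5.77 mg/L

Mixed DO = (10.1×8.09 + 2.39×2.02)/(10.1+2.39) = 86.54/12.49 = 6.928 mg/L.
Mixed L₀ = (10.1×4.21 + 2.39×50.5)/(12.49) = 163.2/12.49 = 13.07 mg/L.
Initial deficit D₀ = C_s − DO₀ = 8.68 − 6.928 = 1.752 mg/L.
t_c = (1/0.2720) ln[(0.405/0.133)(1 − 1.752×0.2720/(0.133×13.07))] = 3.676 × ln(2.210) = 2.916 d.
D_c = (0.133/0.405) × 13.07 × e^(−0.133×2.916) = 0.3284 × 13.07 × 0.6785 = 2.912 mg/L.
Minimum DO = 8.68 − 2.912 = 5.768 mg/L.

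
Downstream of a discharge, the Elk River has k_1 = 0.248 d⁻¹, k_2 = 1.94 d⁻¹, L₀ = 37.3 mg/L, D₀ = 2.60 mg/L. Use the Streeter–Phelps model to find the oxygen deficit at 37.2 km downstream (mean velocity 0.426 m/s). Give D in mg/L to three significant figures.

D ≈ 3.85 mg/L

Travel time t = x/v = 37.2 km / (0.426 m/s) = 37200 m / 0.426 m/s = 87320 s = 1.011 d.
k_1 L₀/(k_2−k_1) = 0.248×37.3/(1.94−0.248) = 9.250/1.692 = 5.467 mg/L.
e^(−k_1 t) = e^(−0.248×1.011) = 0.7783; e^(−k_2 t) = e^(−1.94×1.011) = 0.1408.
D = 5.467 × (0.7783 − 0.1408) + 2.60 × 0.1408 = 3.486 + 0.3660 = 3.851 mg/L.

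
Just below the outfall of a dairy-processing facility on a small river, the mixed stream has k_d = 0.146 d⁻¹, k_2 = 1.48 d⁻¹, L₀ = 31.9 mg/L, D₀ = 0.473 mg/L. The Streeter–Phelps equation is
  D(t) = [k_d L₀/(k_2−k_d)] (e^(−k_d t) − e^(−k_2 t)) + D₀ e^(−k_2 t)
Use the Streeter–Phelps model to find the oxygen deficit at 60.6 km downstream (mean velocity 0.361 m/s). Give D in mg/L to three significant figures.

Travel time t = x/v = 60.6 km / (0.361 m/s) = 60600 m / 0.361 m/s = 167900 s = 1.943 d.
k_d L₀/(k_2−k_d) = 0.146×31.9/(1.48−0.146) = 4.657/1.334 = 3.491 mg/L.
e^(−k_d t) = e^(−0.146×1.943) = 0.7530; e^(−k_2 t) = e^(−1.48×1.943) = 0.05639.
D = 3.491 × (0.7530 − 0.05639) + 0.473 × 0.05639 = 2.432 + 0.02667 = 2.459 mg/L.

D ≈ 2.46 mg/L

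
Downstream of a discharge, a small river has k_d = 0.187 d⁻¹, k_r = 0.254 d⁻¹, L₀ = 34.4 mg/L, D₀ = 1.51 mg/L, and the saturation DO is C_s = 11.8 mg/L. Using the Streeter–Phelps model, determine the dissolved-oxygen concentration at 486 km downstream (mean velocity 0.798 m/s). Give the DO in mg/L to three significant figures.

DO ≈ 1.88 mg/L

Travel time t = x/v = 486 km / (0.798 m/s) = 486000 m / 0.798 m/s = 609000 s = 7.049 d.
k_d L₀/(k_r−k_d) = 0.187×34.4/(0.254−0.187) = 6.433/0.06700 = 96.01 mg/L.
e^(−k_d t) = e^(−0.187×7.049) = 0.2676; e^(−k_r t) = e^(−0.254×7.049) = 0.1669.
D = 96.01 × (0.2676 − 0.1669) + 1.51 × 0.1669 = 9.672 + 0.2520 = 9.924 mg/L.
DO = C_s − D = 11.8 − 9.924 = 1.876 mg/L.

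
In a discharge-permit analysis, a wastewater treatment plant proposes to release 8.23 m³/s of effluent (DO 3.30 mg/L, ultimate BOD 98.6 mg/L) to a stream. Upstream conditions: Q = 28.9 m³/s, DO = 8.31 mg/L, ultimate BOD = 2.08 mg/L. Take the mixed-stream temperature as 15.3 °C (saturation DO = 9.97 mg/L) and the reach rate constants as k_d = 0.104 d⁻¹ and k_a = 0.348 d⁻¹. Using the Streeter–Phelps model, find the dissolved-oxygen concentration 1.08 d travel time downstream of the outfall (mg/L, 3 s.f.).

DO ≈ 6.00 mg/L

Mixed DO = (28.9×8.31 + 8.23×3.30)/(28.9+8.23) = 267.3/37.13 = 7.200 mg/L.
Mixed L₀ = (28.9×2.08 + 8.23×98.6)/(37.13) = 871.6/37.13 = 23.47 mg/L.
Initial deficit D₀ = C_s − DO₀ = 9.97 − 7.200 = 2.770 mg/L.
D(1.08) = [0.104×23.47/(0.348−0.104)](e^(−0.104×1.08) − e^(−0.348×1.08)) + 2.770 e^(−0.348×1.08)
= 10.01 × (0.8938 − 0.6867) + 2.770 × 0.6867 = 3.974 mg/L.
DO = 9.97 − 3.974 = 5.996 mg/L.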